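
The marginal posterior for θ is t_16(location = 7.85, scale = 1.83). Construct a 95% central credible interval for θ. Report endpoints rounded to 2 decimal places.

The t_16 distribution is symmetric; the 95% interval is 7.85 ± t·1.83 with t_{0.975,16} = 2.120.
Half-width: 2.120 × 1.83 = 3.88.
7.85 − 3.88 = 3.97; 7.85 + 3.88 = 11.73.

[3.97, 11.73]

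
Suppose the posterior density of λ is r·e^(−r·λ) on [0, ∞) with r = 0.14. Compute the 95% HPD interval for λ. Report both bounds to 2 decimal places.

[0.00, 21.40]

The exponential density is strictly decreasing on [0, ∞), so the HPD interval is anchored at 0: [0, q] with P(λ ≤ q) = 0.95.
q = −ln(1 − 0.95) / 0.14 = 2.9957 / 0.14 = 21.40.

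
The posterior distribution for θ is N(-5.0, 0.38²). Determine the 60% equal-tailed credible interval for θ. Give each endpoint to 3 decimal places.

The posterior is symmetric, so the 60% equal-tailed interval is θ = -5.0 ± z·0.38 with z = 0.842.
Half-width: 0.842 × 0.38 = 0.320.
-5.0 − 0.320 = -5.320; -5.0 + 0.320 = -4.680.

[-5.320, -4.680]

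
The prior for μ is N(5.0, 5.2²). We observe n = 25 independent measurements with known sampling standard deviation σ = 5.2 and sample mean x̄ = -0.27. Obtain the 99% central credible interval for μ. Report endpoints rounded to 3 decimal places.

Posterior precision = 1/5.2² + 25/5.2² = 0.0370 + 0.9246 = 0.9615, so posterior SD = 1.0198.
Posterior mean = (5.0/5.2² + 25·-0.27/5.2²) / 0.9615 = -0.0673.
Interval: -0.0673 ± 2.576 × 1.0198 → [-2.694, 2.560].

[-2.694, 2.560]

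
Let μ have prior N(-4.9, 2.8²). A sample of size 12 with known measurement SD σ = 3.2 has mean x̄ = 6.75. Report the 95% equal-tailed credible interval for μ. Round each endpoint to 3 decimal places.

[3.887, 7.326]

Posterior precision = 1/2.8² + 12/3.2² = 0.1276 + 1.1719 = 1.2994, so posterior SD = 0.8773.
Posterior mean = (-4.9/2.8² + 12·6.75/3.2²) / 1.2994 = 5.6064.
Interval: 5.6064 ± 1.960 × 0.8773 → [3.887, 7.326].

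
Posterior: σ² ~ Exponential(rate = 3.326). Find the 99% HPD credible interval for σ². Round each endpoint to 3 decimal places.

The exponential density is strictly decreasing on [0, ∞), so the HPD interval is anchored at 0: [0, q] with P(σ² ≤ q) = 0.99.
q = −ln(1 − 0.99) / 3.326 = 4.6052 / 3.326 = 1.385.

[0.000, 1.385]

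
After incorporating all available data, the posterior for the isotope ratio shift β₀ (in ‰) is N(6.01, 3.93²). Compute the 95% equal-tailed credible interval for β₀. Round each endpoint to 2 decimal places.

The posterior is symmetric, so the 95% equal-tailed interval is β₀ = 6.01 ± z·3.93 with z = 1.960.
Half-width: 1.960 × 3.93 = 7.70.
6.01 − 7.70 = -1.69; 6.01 + 7.70 = 13.71.

[-1.69, 13.71]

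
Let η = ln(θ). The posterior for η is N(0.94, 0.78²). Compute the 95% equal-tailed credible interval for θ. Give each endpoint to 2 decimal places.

On the log scale the 95% interval is 0.94 ± 1.960 × 0.78 = [-0.5888, 2.4688].
Exponentiate: [e^-0.5888, e^2.4688] = [0.56, 11.81].

[0.56, 11.81]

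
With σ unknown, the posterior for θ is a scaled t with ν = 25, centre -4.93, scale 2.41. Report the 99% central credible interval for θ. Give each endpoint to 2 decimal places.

[-11.65, 1.79]

The t_25 distribution is symmetric; the 99% interval is -4.93 ± t·2.41 with t_{0.995,25} = 2.787.
Half-width: 2.787 × 2.41 = 6.72.
-4.93 − 6.72 = -11.65; -4.93 + 6.72 = 1.79.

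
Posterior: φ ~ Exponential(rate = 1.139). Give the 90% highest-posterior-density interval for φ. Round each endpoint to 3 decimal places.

The exponential density is strictly decreasing on [0, ∞), so the HPD interval is anchored at 0: [0, q] with P(φ ≤ q) = 0.90.
q = −ln(1 − 0.90) / 1.139 = 2.3026 / 1.139 = 2.022.

[0.000, 2.022]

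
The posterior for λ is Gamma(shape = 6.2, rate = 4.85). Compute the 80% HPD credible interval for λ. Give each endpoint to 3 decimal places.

[0.571, 1.806]

The posterior is unimodal and skewed, so the HPD interval has equal density at both endpoints and is the shortest 80% interval.
Solving f(0.571) = f(1.806) with F(1.806) − F(0.571) = 0.80 gives [0.571, 1.806].
For comparison, the equal-tailed interval is [0.680, 1.965]; the HPD is narrower and shifted toward the mode.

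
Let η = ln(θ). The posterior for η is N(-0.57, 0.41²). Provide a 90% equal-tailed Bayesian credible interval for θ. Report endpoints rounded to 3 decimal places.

On the log scale the 90% interval is -0.57 ± 1.645 × 0.41 = [-1.2444, 0.1044].
Exponentiate: [e^-1.2444, e^0.1044] = [0.288, 1.110].

[0.288, 1.110]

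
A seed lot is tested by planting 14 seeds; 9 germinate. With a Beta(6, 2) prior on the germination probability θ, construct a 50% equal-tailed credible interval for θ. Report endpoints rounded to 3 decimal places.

[0.618, 0.752]

Posterior: Beta(6+9, 2+5) = Beta(15, 7).
Equal-tailed 50% interval: the 0.25 and 0.75 quantiles of Beta(15, 7).
Posterior mean ≈ 0.682, SD ≈ 0.097; a Normal approximation gives roughly [0.616, 0.747].
Exact: F⁻¹(0.25) = 0.618; F⁻¹(0.75) = 0.752.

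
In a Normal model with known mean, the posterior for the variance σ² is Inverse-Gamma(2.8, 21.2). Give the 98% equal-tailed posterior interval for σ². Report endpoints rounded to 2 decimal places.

[2.63, 57.41]

Inverse-Gamma(2.8, 21.2) quantiles: F⁻¹(0.01) and F⁻¹(0.99).
Equivalently, 1/σ² ~ Gamma(2.8, rate = 21.2); invert its 0.99 and 0.01 quantiles.
Posterior mean ≈ 11.78, SD ≈ 13.17; a Normal approximation gives roughly [-18.86, 42.41].
Exact: lower = 2.63; upper = 57.41.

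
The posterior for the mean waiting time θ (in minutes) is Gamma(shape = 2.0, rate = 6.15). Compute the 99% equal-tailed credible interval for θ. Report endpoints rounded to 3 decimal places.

[0.017, 1.208]

Posterior: Gamma(shape 2.0, rate 6.15).
Equal-tailed 99% interval: Gamma(2.0, 6.15) quantiles at 0.005 and 0.995.
Posterior mean ≈ 0.325, SD ≈ 0.230; a Normal approximation gives roughly [-0.267, 0.918].
Exact: lower = 0.017; upper = 1.208.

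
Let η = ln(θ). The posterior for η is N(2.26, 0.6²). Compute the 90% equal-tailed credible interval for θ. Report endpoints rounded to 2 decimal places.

On the log scale the 90% interval is 2.26 ± 1.645 × 0.6 = [1.2731, 3.2469].
Exponentiate: [e^1.2731, e^3.2469] = [3.57, 25.71].

[3.57, 25.71]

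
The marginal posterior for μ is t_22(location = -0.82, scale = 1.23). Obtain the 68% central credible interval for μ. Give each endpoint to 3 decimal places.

The t_22 distribution is symmetric; the 68% interval is -0.82 ± t·1.23 with t_{0.84,22} = 1.017.
Half-width: 1.017 × 1.23 = 1.251.
-0.82 − 1.251 = -2.071; -0.82 + 1.251 = 0.431.

[-2.071, 0.431]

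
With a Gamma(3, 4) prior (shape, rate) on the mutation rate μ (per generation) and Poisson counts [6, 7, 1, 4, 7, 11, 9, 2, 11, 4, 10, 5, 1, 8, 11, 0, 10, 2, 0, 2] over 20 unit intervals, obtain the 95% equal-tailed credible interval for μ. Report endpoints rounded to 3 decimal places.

Posterior: Gamma(3+111, 4+20) = Gamma(114, 24) (shape, rate).
Equal-tailed 95% interval: Gamma(114, 24) quantiles at 0.025 and 0.975.
Posterior mean ≈ 4.750, SD ≈ 0.445; a Normal approximation gives roughly [3.878, 5.622].
Exact: lower = 3.918; upper = 5.661.

[3.918, 5.661]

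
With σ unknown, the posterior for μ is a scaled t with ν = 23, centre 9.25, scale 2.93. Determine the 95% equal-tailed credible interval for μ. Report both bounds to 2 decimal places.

The t_23 distribution is symmetric; the 95% interval is 9.25 ± t·2.93 with t_{0.975,23} = 2.069.
Half-width: 2.069 × 2.93 = 6.06.
9.25 − 6.06 = 3.19; 9.25 + 6.06 = 15.31.

[3.19, 15.31]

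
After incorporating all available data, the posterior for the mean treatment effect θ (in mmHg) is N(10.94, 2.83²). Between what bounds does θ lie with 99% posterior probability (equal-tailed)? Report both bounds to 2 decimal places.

The posterior is symmetric, so the 99% equal-tailed interval is θ = 10.94 ± z·2.83 with z = 2.576.
Half-width: 2.576 × 2.83 = 7.29.
10.94 − 7.29 = 3.65; 10.94 + 7.29 = 18.23.

[3.65, 18.23]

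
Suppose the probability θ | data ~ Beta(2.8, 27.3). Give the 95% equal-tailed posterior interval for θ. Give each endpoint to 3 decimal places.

Posterior: Beta(2.8, 27.3).
Equal-tailed 95% interval: the 0.025 and 0.975 quantiles of Beta(2.8, 27.3).
Posterior mean ≈ 0.093, SD ≈ 0.052; a Normal approximation gives roughly [-0.009, 0.195].
Exact: F⁻¹(0.025) = 0.019; F⁻¹(0.975) = 0.217.

[0.019, 0.217]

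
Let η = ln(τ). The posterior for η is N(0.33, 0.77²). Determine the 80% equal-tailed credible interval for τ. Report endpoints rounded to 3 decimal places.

On the log scale the 80% interval is 0.33 ± 1.282 × 0.77 = [-0.6568, 1.3168].
Exponentiate: [e^-0.6568, e^1.3168] = [0.519, 3.731].

[0.519, 3.731]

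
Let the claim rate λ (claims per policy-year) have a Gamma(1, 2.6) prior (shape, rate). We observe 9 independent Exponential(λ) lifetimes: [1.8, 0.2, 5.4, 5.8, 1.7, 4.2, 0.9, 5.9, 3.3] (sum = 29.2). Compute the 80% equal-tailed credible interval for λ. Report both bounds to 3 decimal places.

[0.196, 0.447]

Posterior: Gamma(1+9, 2.6+29.2) = Gamma(10, 31.8) (shape, rate).
Equal-tailed 80% interval: Gamma(10, 31.8) quantiles at 0.1 and 0.9.
Posterior mean ≈ 0.314, SD ≈ 0.099; a Normal approximation gives roughly [0.187, 0.442].
Exact: lower = 0.196; upper = 0.447.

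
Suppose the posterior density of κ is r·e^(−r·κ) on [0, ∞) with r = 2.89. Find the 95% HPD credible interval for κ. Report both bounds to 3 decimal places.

The exponential density is strictly decreasing on [0, ∞), so the HPD interval is anchored at 0: [0, q] with P(κ ≤ q) = 0.95.
q = −ln(1 − 0.95) / 2.89 = 2.9957 / 2.89 = 1.037.

[0.000, 1.037]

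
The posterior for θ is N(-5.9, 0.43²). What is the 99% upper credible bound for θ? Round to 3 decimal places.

-4.900

Need U with P(θ ≤ U) = 0.99: U = -5.9 + z_{0.01}·0.43.
z = 2.326; U = -5.9 + 2.326 × 0.43 = -4.900.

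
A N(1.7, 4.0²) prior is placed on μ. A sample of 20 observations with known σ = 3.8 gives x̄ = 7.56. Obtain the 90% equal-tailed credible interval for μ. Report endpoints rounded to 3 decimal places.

Posterior precision = 1/4.0² + 20/3.8² = 0.0625 + 1.3850 = 1.4475, so posterior SD = 0.8312.
Posterior mean = (1.7/4.0² + 20·7.56/3.8²) / 1.4475 = 7.3070.
Interval: 7.3070 ± 1.645 × 0.8312 → [5.940, 8.674].

[5.940, 8.674]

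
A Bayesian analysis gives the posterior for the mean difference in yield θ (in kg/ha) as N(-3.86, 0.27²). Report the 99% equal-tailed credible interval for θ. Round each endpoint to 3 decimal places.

The posterior is symmetric, so the 99% equal-tailed interval is θ = -3.86 ± z·0.27 with z = 2.576.
Half-width: 2.576 × 0.27 = 0.695.
-3.86 − 0.695 = -4.555; -3.86 + 0.695 = -3.165.

[-4.555, -3.165]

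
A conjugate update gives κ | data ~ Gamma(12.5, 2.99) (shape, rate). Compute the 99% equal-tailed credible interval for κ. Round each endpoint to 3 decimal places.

[1.759, 7.847]

Posterior: Gamma(shape 12.5, rate 2.99).
Equal-tailed 99% interval: Gamma(12.5, 2.99) quantiles at 0.005 and 0.995.
Posterior mean ≈ 4.181, SD ≈ 1.182; a Normal approximation gives roughly [1.135, 7.226].
Exact: lower = 1.759; upper = 7.847.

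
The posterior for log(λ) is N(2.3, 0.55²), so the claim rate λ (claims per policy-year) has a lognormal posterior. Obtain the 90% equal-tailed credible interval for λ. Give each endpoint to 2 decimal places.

On the log scale the 90% interval is 2.3 ± 1.645 × 0.55 = [1.3953, 3.2047].
Exponentiate: [e^1.3953, e^3.2047] = [4.04, 24.65].

[4.04, 24.65]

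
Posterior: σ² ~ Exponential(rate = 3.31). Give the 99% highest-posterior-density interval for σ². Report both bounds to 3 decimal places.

[0.000, 1.391]

The exponential density is strictly decreasing on [0, ∞), so the HPD interval is anchored at 0: [0, q] with P(σ² ≤ q) = 0.99.
q = −ln(1 − 0.99) / 3.31 = 4.6052 / 3.31 = 1.391.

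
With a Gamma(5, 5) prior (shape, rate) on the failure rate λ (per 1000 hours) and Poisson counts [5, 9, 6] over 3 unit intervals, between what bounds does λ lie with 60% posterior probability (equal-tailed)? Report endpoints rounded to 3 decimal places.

[2.591, 3.635]

Posterior: Gamma(5+20, 5+3) = Gamma(25, 8) (shape, rate).
Equal-tailed 60% interval: Gamma(25, 8) quantiles at 0.2 and 0.8.
Posterior mean ≈ 3.125, SD ≈ 0.625; a Normal approximation gives roughly [2.599, 3.651].
Exact: lower = 2.591; upper = 3.635.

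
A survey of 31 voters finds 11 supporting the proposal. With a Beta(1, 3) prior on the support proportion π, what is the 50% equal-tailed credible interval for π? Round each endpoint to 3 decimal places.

Posterior: Beta(1+11, 3+20) = Beta(12, 23).
Equal-tailed 50% interval: the 0.25 and 0.75 quantiles of Beta(12, 23).
Posterior mean ≈ 0.343, SD ≈ 0.079; a Normal approximation gives roughly [0.289, 0.396].
Exact: F⁻¹(0.25) = 0.287; F⁻¹(0.75) = 0.395.

[0.287, 0.395]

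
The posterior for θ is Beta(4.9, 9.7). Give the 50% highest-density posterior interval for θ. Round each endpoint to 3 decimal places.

[0.231, 0.396]

The posterior is unimodal and skewed, so the HPD interval has equal density at both endpoints and is the shortest 50% interval.
Solving f(0.231) = f(0.396) with F(0.396) − F(0.231) = 0.50 gives [0.231, 0.396].
For comparison, the equal-tailed interval is [0.248, 0.415]; the HPD is narrower and shifted toward the mode.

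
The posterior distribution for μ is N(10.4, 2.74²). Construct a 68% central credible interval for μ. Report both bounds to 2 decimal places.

The posterior is symmetric, so the 68% equal-tailed interval is μ = 10.4 ± z·2.74 with z = 0.994.
Half-width: 0.994 × 2.74 = 2.72.
10.4 − 2.72 = 7.68; 10.4 + 2.72 = 13.12.

[7.68, 13.12]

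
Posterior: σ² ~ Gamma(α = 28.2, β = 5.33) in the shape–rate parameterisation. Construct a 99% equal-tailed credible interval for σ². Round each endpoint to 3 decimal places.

[3.076, 8.207]

Posterior: Gamma(shape 28.2, rate 5.33).
Equal-tailed 99% interval: Gamma(28.2, 5.33) quantiles at 0.005 and 0.995.
Posterior mean ≈ 5.291, SD ≈ 0.996; a Normal approximation gives roughly [2.724, 7.857].
Exact: lower = 3.076; upper = 8.207.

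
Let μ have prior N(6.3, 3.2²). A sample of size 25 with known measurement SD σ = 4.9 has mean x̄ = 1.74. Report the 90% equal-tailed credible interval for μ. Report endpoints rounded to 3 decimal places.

[0.590, 3.672]

Posterior precision = 1/3.2² + 25/4.9² = 0.0977 + 1.0412 = 1.1389, so posterior SD = 0.9370.
Posterior mean = (6.3/3.2² + 25·1.74/4.9²) / 1.1389 = 2.1310.
Interval: 2.1310 ± 1.645 × 0.9370 → [0.590, 3.672].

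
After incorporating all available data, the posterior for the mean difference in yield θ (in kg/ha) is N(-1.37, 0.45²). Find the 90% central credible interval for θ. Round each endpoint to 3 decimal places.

The posterior is symmetric, so the 90% equal-tailed interval is θ = -1.37 ± z·0.45 with z = 1.645.
Half-width: 1.645 × 0.45 = 0.740.
-1.37 − 0.740 = -2.110; -1.37 + 0.740 = -0.630.

[-2.110, -0.630]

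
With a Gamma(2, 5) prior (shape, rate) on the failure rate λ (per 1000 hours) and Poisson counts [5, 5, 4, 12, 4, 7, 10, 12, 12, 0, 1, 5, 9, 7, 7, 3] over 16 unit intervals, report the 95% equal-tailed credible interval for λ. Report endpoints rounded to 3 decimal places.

Posterior: Gamma(2+103, 5+16) = Gamma(105, 21) (shape, rate).
Equal-tailed 95% interval: Gamma(105, 21) quantiles at 0.025 and 0.975.
Posterior mean ≈ 5.000, SD ≈ 0.488; a Normal approximation gives roughly [4.044, 5.956].
Exact: lower = 4.090; upper = 6.001.

[4.090, 6.001]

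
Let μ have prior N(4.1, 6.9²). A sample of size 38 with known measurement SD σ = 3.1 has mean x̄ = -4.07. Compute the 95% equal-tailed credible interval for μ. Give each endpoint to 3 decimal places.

Posterior precision = 1/6.9² + 38/3.1² = 0.0210 + 3.9542 = 3.9752, so posterior SD = 0.5016.
Posterior mean = (4.1/6.9² + 38·-4.07/3.1²) / 3.9752 = -4.0268.
Interval: -4.0268 ± 1.960 × 0.5016 → [-5.010, -3.044].

[-5.010, -3.044]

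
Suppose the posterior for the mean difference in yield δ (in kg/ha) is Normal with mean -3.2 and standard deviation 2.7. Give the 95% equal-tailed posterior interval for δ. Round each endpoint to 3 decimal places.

The posterior is symmetric, so the 95% equal-tailed interval is δ = -3.2 ± z·2.7 with z = 1.960.
Half-width: 1.960 × 2.7 = 5.292.
-3.2 − 5.292 = -8.492; -3.2 + 5.292 = 2.092.

[-8.492, 2.092]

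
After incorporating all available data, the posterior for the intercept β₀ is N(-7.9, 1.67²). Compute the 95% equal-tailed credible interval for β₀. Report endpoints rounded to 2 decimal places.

The posterior is symmetric, so the 95% equal-tailed interval is β₀ = -7.9 ± z·1.67 with z = 1.960.
Half-width: 1.960 × 1.67 = 3.27.
-7.9 − 3.27 = -11.17; -7.9 + 3.27 = -4.63.

[-11.17, -4.63]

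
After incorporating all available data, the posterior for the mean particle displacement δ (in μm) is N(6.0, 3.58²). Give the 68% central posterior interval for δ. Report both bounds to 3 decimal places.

The posterior is symmetric, so the 68% equal-tailed interval is δ = 6.0 ± z·3.58 with z = 0.994.
Half-width: 0.994 × 3.58 = 3.560.
6.0 − 3.560 = 2.440; 6.0 + 3.560 = 9.560.

[2.440, 9.560]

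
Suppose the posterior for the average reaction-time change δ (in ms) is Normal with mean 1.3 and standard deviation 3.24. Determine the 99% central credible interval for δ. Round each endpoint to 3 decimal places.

[-7.046, 9.646]

The posterior is symmetric, so the 99% equal-tailed interval is δ = 1.3 ± z·3.24 with z = 2.576.
Half-width: 2.576 × 3.24 = 8.346.
1.3 − 8.346 = -7.046; 1.3 + 8.346 = 9.646.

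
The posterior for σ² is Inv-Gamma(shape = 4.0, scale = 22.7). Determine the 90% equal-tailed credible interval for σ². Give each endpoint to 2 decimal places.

[2.93, 16.61]

Inverse-Gamma(4.0, 22.7) quantiles: F⁻¹(0.05) and F⁻¹(0.95).
Equivalently, 1/σ² ~ Gamma(4.0, rate = 22.7); invert its 0.95 and 0.05 quantiles.
Posterior mean ≈ 7.57, SD ≈ 5.35; a Normal approximation gives roughly [-1.23, 16.37].
Exact: lower = 2.93; upper = 16.61.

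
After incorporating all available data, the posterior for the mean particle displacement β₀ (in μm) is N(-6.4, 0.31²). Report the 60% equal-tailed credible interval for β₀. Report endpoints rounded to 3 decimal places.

The posterior is symmetric, so the 60% equal-tailed interval is β₀ = -6.4 ± z·0.31 with z = 0.842.
Half-width: 0.842 × 0.31 = 0.261.
-6.4 − 0.261 = -6.661; -6.4 + 0.261 = -6.139.

[-6.661, -6.139]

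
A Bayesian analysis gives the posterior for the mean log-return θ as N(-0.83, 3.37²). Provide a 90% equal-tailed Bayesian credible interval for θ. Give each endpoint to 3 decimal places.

[-6.373, 4.713]

The posterior is symmetric, so the 90% equal-tailed interval is θ = -0.83 ± z·3.37 with z = 1.645.
Half-width: 1.645 × 3.37 = 5.543.
-0.83 − 5.543 = -6.373; -0.83 + 5.543 = 4.713.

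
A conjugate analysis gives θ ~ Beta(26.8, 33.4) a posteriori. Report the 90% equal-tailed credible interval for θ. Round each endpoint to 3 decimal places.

Posterior: Beta(26.8, 33.4).
Equal-tailed 90% interval: the 0.05 and 0.95 quantiles of Beta(26.8, 33.4).
Posterior mean ≈ 0.445, SD ≈ 0.064; a Normal approximation gives roughly [0.341, 0.550].
Exact: F⁻¹(0.05) = 0.342; F⁻¹(0.95) = 0.551.

[0.342, 0.551]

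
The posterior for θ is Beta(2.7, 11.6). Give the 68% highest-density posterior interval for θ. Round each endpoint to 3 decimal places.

The posterior is unimodal and skewed, so the HPD interval has equal density at both endpoints and is the shortest 68% interval.
Solving f(0.062) = f(0.250) with F(0.250) − F(0.062) = 0.68 gives [0.062, 0.250].
For comparison, the equal-tailed interval is [0.090, 0.289]; the HPD is narrower and shifted toward the mode.

[0.062, 0.250]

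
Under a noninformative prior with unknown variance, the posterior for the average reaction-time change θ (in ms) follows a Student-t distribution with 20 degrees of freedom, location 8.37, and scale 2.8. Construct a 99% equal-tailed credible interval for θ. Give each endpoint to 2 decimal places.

[0.40, 16.34]

The t_20 distribution is symmetric; the 99% interval is 8.37 ± t·2.8 with t_{0.995,20} = 2.845.
Half-width: 2.845 × 2.8 = 7.97.
8.37 − 7.97 = 0.40; 8.37 + 7.97 = 16.34.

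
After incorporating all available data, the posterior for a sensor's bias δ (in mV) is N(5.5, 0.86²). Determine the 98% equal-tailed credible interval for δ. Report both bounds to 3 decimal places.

[3.499, 7.501]

The posterior is symmetric, so the 98% equal-tailed interval is δ = 5.5 ± z·0.86 with z = 2.326.
Half-width: 2.326 × 0.86 = 2.001.
5.5 − 2.001 = 3.499; 5.5 + 2.001 = 7.501.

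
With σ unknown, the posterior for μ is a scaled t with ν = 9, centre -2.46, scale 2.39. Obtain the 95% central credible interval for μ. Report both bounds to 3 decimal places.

[-7.867, 2.947]

The t_9 distribution is symmetric; the 95% interval is -2.46 ± t·2.39 with t_{0.975,9} = 2.262.
Half-width: 2.262 × 2.39 = 5.407.
-2.46 − 5.407 = -7.867; -2.46 + 5.407 = 2.947.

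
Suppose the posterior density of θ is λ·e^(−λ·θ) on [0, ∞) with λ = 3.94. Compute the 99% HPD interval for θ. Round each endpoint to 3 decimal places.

[0.000, 1.169]

The exponential density is strictly decreasing on [0, ∞), so the HPD interval is anchored at 0: [0, q] with P(θ ≤ q) = 0.99.
q = −ln(1 − 0.99) / 3.94 = 4.6052 / 3.94 = 1.169.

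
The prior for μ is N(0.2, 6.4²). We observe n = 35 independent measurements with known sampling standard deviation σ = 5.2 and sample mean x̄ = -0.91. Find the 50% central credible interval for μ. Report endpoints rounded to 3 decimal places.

[-1.477, -0.302]

Posterior precision = 1/6.4² + 35/5.2² = 0.0244 + 1.2944 = 1.3188, so posterior SD = 0.8708.
Posterior mean = (0.2/6.4² + 35·-0.91/5.2²) / 1.3188 = -0.8895.
Interval: -0.8895 ± 0.674 × 0.8708 → [-1.477, -0.302].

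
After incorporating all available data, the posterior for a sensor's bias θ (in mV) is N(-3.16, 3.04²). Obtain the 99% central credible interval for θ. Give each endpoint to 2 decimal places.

[-10.99, 4.67]

The posterior is symmetric, so the 99% equal-tailed interval is θ = -3.16 ± z·3.04 with z = 2.576.
Half-width: 2.576 × 3.04 = 7.83.
-3.16 − 7.83 = -10.99; -3.16 + 7.83 = 4.67.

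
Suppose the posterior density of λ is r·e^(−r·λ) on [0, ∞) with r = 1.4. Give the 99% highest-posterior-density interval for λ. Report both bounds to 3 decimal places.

The exponential density is strictly decreasing on [0, ∞), so the HPD interval is anchored at 0: [0, q] with P(λ ≤ q) = 0.99.
q = −ln(1 − 0.99) / 1.4 = 4.6052 / 1.4 = 3.289.

[0.000, 3.289]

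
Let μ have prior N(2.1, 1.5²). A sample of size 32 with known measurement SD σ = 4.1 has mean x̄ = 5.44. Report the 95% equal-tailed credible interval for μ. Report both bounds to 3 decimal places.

Posterior precision = 1/1.5² + 32/4.1² = 0.4444 + 1.9036 = 2.3481, so posterior SD = 0.6526.
Posterior mean = (2.1/1.5² + 32·5.44/4.1²) / 2.3481 = 4.8078.
Interval: 4.8078 ± 1.960 × 0.6526 → [3.529, 6.087].

[3.529, 6.087]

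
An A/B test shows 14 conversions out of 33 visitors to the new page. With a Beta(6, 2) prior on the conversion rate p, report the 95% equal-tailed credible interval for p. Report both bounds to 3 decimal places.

Posterior: Beta(6+14, 2+19) = Beta(20, 21).
Equal-tailed 95% interval: the 0.025 and 0.975 quantiles of Beta(20, 21).
Posterior mean ≈ 0.488, SD ≈ 0.077; a Normal approximation gives roughly [0.337, 0.639].
Exact: F⁻¹(0.025) = 0.338; F⁻¹(0.975) = 0.639.

[0.338, 0.639]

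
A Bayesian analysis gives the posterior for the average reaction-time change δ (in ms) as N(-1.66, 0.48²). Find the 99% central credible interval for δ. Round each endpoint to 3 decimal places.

[-2.896, -0.424]

The posterior is symmetric, so the 99% equal-tailed interval is δ = -1.66 ± z·0.48 with z = 2.576.
Half-width: 2.576 × 0.48 = 1.236.
-1.66 − 1.236 = -2.896; -1.66 + 1.236 = -0.424.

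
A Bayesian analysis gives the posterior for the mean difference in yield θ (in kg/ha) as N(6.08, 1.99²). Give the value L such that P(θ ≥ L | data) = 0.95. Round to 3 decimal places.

2.807

Need L with P(θ ≥ L) = 0.95: L = 6.08 − z_{0.05}·1.99.
z = 1.645; L = 6.08 − 1.645 × 1.99 = 2.807.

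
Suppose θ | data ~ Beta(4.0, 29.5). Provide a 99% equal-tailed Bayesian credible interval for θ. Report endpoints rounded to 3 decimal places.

Posterior: Beta(4.0, 29.5).
Equal-tailed 99% interval: the 0.005 and 0.995 quantiles of Beta(4.0, 29.5).
Posterior mean ≈ 0.119, SD ≈ 0.055; a Normal approximation gives roughly [-0.023, 0.262].
Exact: F⁻¹(0.005) = 0.021; F⁻¹(0.995) = 0.299.

[0.021, 0.299]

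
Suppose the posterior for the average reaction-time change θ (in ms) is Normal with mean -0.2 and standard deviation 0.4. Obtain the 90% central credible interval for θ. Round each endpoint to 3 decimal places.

The posterior is symmetric, so the 90% equal-tailed interval is θ = -0.2 ± z·0.4 with z = 1.645.
Half-width: 1.645 × 0.4 = 0.658.
-0.2 − 0.658 = -0.858; -0.2 + 0.658 = 0.458.

[-0.858, 0.458]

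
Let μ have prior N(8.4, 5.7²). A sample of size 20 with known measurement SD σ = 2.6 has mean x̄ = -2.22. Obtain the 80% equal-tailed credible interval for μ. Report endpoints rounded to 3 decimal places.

Posterior precision = 1/5.7² + 20/2.6² = 0.0308 + 2.9586 = 2.9894, so posterior SD = 0.5784.
Posterior mean = (8.4/5.7² + 20·-2.22/2.6²) / 2.9894 = -2.1107.
Interval: -2.1107 ± 1.282 × 0.5784 → [-2.852, -1.369].

[-2.852, -1.369]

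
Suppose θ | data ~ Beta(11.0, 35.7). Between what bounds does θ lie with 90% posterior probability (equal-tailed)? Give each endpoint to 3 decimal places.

Posterior: Beta(11.0, 35.7).
Equal-tailed 90% interval: the 0.05 and 0.95 quantiles of Beta(11.0, 35.7).
Posterior mean ≈ 0.236, SD ≈ 0.061; a Normal approximation gives roughly [0.134, 0.337].
Exact: F⁻¹(0.05) = 0.141; F⁻¹(0.95) = 0.343.

[0.141, 0.343]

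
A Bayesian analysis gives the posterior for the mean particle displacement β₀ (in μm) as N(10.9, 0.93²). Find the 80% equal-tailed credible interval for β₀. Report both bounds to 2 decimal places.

The posterior is symmetric, so the 80% equal-tailed interval is β₀ = 10.9 ± z·0.93 with z = 1.282.
Half-width: 1.282 × 0.93 = 1.19.
10.9 − 1.19 = 9.71; 10.9 + 1.19 = 12.09.

[9.71, 12.09]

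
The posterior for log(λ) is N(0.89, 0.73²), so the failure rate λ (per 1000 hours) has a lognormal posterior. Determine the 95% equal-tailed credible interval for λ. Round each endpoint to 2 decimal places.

[0.58, 10.18]

On the log scale the 95% interval is 0.89 ± 1.960 × 0.73 = [-0.5408, 2.3208].
Exponentiate: [e^-0.5408, e^2.3208] = [0.58, 10.18].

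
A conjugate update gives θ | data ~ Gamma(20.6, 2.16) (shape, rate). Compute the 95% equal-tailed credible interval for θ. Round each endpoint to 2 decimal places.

Posterior: Gamma(shape 20.6, rate 2.16).
Equal-tailed 95% interval: Gamma(20.6, 2.16) quantiles at 0.025 and 0.975.
Posterior mean ≈ 9.54, SD ≈ 2.10; a Normal approximation gives roughly [5.42, 13.66].
Exact: lower = 5.87; upper = 14.08.

[5.87, 14.08]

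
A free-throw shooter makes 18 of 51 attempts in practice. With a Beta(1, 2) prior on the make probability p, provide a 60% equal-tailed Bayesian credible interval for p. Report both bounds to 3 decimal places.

[0.297, 0.406]

Posterior: Beta(1+18, 2+33) = Beta(19, 35).
Equal-tailed 60% interval: the 0.2 and 0.8 quantiles of Beta(19, 35).
Posterior mean ≈ 0.352, SD ≈ 0.064; a Normal approximation gives roughly [0.298, 0.406].
Exact: F⁻¹(0.2) = 0.297; F⁻¹(0.8) = 0.406.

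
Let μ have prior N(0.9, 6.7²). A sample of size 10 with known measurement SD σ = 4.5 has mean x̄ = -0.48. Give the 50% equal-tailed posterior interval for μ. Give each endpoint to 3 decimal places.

Posterior precision = 1/6.7² + 10/4.5² = 0.0223 + 0.4938 = 0.5161, so posterior SD = 1.3920.
Posterior mean = (0.9/6.7² + 10·-0.48/4.5²) / 0.5161 = -0.4204.
Interval: -0.4204 ± 0.674 × 1.3920 → [-1.359, 0.518].

[-1.359, 0.518]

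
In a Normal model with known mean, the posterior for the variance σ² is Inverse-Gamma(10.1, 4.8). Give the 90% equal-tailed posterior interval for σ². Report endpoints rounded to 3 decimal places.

[0.303, 0.873]

Inverse-Gamma(10.1, 4.8) quantiles: F⁻¹(0.05) and F⁻¹(0.95).
Equivalently, 1/σ² ~ Gamma(10.1, rate = 4.8); invert its 0.95 and 0.05 quantiles.
Posterior mean ≈ 0.527, SD ≈ 0.185; a Normal approximation gives roughly [0.223, 0.832].
Exact: lower = 0.303; upper = 0.873.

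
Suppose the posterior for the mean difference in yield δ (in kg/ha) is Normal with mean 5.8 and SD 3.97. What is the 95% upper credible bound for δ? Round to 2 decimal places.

Need U with P(δ ≤ U) = 0.95: U = 5.8 + z_{0.05}·3.97.
z = 1.645; U = 5.8 + 1.645 × 3.97 = 12.33.

12.33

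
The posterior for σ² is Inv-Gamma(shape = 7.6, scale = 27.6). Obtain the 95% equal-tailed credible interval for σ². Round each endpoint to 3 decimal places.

Inverse-Gamma(7.6, 27.6) quantiles: F⁻¹(0.025) and F⁻¹(0.975).
Equivalently, 1/σ² ~ Gamma(7.6, rate = 27.6); invert its 0.975 and 0.025 quantiles.
Posterior mean ≈ 4.182, SD ≈ 1.767; a Normal approximation gives roughly [0.718, 7.645].
Exact: lower = 1.988; upper = 8.638.

[1.988, 8.638]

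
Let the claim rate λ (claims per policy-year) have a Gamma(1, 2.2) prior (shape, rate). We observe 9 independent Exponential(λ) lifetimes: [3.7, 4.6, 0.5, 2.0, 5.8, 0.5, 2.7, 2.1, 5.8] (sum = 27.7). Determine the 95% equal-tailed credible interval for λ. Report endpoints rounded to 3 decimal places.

[0.160, 0.571]

Posterior: Gamma(1+9, 2.2+27.7) = Gamma(10, 29.9) (shape, rate).
Equal-tailed 95% interval: Gamma(10, 29.9) quantiles at 0.025 and 0.975.
Posterior mean ≈ 0.334, SD ≈ 0.106; a Normal approximation gives roughly [0.127, 0.542].
Exact: lower = 0.160; upper = 0.571.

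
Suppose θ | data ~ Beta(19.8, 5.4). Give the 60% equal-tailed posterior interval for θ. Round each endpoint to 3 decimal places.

[0.720, 0.856]

Posterior: Beta(19.8, 5.4).
Equal-tailed 60% interval: the 0.2 and 0.8 quantiles of Beta(19.8, 5.4).
Posterior mean ≈ 0.786, SD ≈ 0.080; a Normal approximation gives roughly [0.718, 0.853].
Exact: F⁻¹(0.2) = 0.720; F⁻¹(0.8) = 0.856.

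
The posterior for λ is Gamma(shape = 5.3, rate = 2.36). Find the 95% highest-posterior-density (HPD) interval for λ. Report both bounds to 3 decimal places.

The posterior is unimodal and skewed, so the HPD interval has equal density at both endpoints and is the shortest 95% interval.
Solving f(0.579) = f(4.180) with F(4.180) − F(0.579) = 0.95 gives [0.579, 4.180].
For comparison, the equal-tailed interval is [0.760, 4.523]; the HPD is narrower and shifted toward the mode.

[0.579, 4.180]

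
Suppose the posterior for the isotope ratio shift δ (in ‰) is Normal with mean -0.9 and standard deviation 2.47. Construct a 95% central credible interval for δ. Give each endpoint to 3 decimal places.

[-5.741, 3.941]

The posterior is symmetric, so the 95% equal-tailed interval is δ = -0.9 ± z·2.47 with z = 1.960.
Half-width: 1.960 × 2.47 = 4.841.
-0.9 − 4.841 = -5.741; -0.9 + 4.841 = 3.941.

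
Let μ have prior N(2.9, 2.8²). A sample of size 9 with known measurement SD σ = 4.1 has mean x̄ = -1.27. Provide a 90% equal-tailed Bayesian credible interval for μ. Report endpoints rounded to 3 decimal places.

Posterior precision = 1/2.8² + 9/4.1² = 0.1276 + 0.5354 = 0.6629, so posterior SD = 1.2282.
Posterior mean = (2.9/2.8² + 9·-1.27/4.1²) / 0.6629 = -0.4677.
Interval: -0.4677 ± 1.645 × 1.2282 → [-2.488, 1.552].

[-2.488, 1.552]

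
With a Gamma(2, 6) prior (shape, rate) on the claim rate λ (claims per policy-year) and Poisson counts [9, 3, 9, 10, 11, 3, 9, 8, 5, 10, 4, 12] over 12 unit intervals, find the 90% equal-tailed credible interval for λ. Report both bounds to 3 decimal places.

[4.420, 6.199]

Posterior: Gamma(2+93, 6+12) = Gamma(95, 18) (shape, rate).
Equal-tailed 90% interval: Gamma(95, 18) quantiles at 0.05 and 0.95.
Posterior mean ≈ 5.278, SD ≈ 0.541; a Normal approximation gives roughly [4.387, 6.168].
Exact: lower = 4.420; upper = 6.199.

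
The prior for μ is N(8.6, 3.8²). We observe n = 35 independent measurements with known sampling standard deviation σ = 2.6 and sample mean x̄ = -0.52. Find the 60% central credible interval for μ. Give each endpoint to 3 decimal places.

[-0.767, -0.032]

Posterior precision = 1/3.8² + 35/2.6² = 0.0693 + 5.1775 = 5.2468, so posterior SD = 0.4366.
Posterior mean = (8.6/3.8² + 35·-0.52/2.6²) / 5.2468 = -0.3996.
Interval: -0.3996 ± 0.842 × 0.4366 → [-0.767, -0.032].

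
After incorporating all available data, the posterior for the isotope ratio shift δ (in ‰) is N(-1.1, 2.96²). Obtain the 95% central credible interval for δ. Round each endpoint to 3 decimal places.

The posterior is symmetric, so the 95% equal-tailed interval is δ = -1.1 ± z·2.96 with z = 1.960.
Half-width: 1.960 × 2.96 = 5.801.
-1.1 − 5.801 = -6.901; -1.1 + 5.801 = 4.701.

[-6.901, 4.701]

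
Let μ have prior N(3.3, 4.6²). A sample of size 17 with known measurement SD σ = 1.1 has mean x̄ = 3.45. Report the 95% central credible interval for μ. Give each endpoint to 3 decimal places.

[2.927, 3.972]

Posterior precision = 1/4.6² + 17/1.1² = 0.0473 + 14.0496 = 14.0968, so posterior SD = 0.2663.
Posterior mean = (3.3/4.6² + 17·3.45/1.1²) / 14.0968 = 3.4495.
Interval: 3.4495 ± 1.960 × 0.2663 → [2.927, 3.972].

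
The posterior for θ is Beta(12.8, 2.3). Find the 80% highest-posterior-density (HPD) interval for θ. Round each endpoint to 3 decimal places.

The posterior is unimodal and skewed, so the HPD interval has equal density at both endpoints and is the shortest 80% interval.
Solving f(0.765) = f(0.974) with F(0.974) − F(0.765) = 0.80 gives [0.765, 0.974].
For comparison, the equal-tailed interval is [0.724, 0.950]; the HPD is narrower and shifted toward the mode.

[0.765, 0.974]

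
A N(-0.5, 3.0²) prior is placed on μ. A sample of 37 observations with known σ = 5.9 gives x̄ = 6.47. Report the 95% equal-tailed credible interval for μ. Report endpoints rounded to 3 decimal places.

Posterior precision = 1/3.0² + 37/5.9² = 0.1111 + 1.0629 = 1.1740, so posterior SD = 0.9229.
Posterior mean = (-0.5/3.0² + 37·6.47/5.9²) / 1.1740 = 5.8104.
Interval: 5.8104 ± 1.960 × 0.9229 → [4.001, 7.619].

[4.001, 7.619]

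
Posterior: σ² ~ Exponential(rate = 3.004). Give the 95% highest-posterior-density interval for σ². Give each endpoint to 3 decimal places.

The exponential density is strictly decreasing on [0, ∞), so the HPD interval is anchored at 0: [0, q] with P(σ² ≤ q) = 0.95.
q = −ln(1 − 0.95) / 3.004 = 2.9957 / 3.004 = 0.997.

[0.000, 0.997]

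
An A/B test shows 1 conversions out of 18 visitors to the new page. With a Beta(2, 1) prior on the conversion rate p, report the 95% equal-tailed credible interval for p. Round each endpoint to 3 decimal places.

Posterior: Beta(2+1, 1+17) = Beta(3, 18).
Equal-tailed 95% interval: the 0.025 and 0.975 quantiles of Beta(3, 18).
Posterior mean ≈ 0.143, SD ≈ 0.075; a Normal approximation gives roughly [-0.003, 0.289].
Exact: F⁻¹(0.025) = 0.032; F⁻¹(0.975) = 0.317.

[0.032, 0.317]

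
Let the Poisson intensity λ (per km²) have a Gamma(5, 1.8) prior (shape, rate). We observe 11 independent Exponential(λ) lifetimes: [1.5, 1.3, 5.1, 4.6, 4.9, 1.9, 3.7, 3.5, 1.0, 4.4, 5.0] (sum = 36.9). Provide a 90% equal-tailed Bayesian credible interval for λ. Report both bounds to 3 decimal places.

[0.259, 0.597]

Posterior: Gamma(5+11, 1.8+36.9) = Gamma(16, 38.7) (shape, rate).
Equal-tailed 90% interval: Gamma(16, 38.7) quantiles at 0.05 and 0.95.
Posterior mean ≈ 0.413, SD ≈ 0.103; a Normal approximation gives roughly [0.243, 0.583].
Exact: lower = 0.259; upper = 0.597.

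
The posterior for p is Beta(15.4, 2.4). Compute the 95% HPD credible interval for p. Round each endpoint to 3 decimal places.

[0.711, 0.990]

The posterior is unimodal and skewed, so the HPD interval has equal density at both endpoints and is the shortest 95% interval.
Solving f(0.711) = f(0.990) with F(0.990) − F(0.711) = 0.95 gives [0.711, 0.990].
For comparison, the equal-tailed interval is [0.678, 0.977]; the HPD is narrower and shifted toward the mode.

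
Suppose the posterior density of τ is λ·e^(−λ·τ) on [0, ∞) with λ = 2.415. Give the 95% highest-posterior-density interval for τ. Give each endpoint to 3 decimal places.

The exponential density is strictly decreasing on [0, ∞), so the HPD interval is anchored at 0: [0, q] with P(τ ≤ q) = 0.95.
q = −ln(1 − 0.95) / 2.415 = 2.9957 / 2.415 = 1.240.

[0.000, 1.240]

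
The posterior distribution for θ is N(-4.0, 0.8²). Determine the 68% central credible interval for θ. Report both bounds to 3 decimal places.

[-4.796, -3.204]

The posterior is symmetric, so the 68% equal-tailed interval is θ = -4.0 ± z·0.8 with z = 0.994.
Half-width: 0.994 × 0.8 = 0.796.
-4.0 − 0.796 = -4.796; -4.0 + 0.796 = -3.204.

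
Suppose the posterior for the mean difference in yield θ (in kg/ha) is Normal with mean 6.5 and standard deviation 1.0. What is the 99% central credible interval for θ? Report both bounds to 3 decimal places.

[3.924, 9.076]

The posterior is symmetric, so the 99% equal-tailed interval is θ = 6.5 ± z·1.0 with z = 2.576.
Half-width: 2.576 × 1.0 = 2.576.
6.5 − 2.576 = 3.924; 6.5 + 2.576 = 9.076.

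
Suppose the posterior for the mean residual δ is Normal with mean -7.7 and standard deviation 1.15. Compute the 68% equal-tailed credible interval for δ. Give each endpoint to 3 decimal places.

The posterior is symmetric, so the 68% equal-tailed interval is δ = -7.7 ± z·1.15 with z = 0.994.
Half-width: 0.994 × 1.15 = 1.144.
-7.7 − 1.144 = -8.844; -7.7 + 1.144 = -6.556.

[-8.844, -6.556]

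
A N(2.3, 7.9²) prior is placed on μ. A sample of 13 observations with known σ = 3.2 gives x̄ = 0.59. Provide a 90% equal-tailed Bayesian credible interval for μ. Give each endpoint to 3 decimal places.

Posterior precision = 1/7.9² + 13/3.2² = 0.0160 + 1.2695 = 1.2856, so posterior SD = 0.8820.
Posterior mean = (2.3/7.9² + 13·0.59/3.2²) / 1.2856 = 0.6113.
Interval: 0.6113 ± 1.645 × 0.8820 → [-0.839, 2.062].

[-0.839, 2.062]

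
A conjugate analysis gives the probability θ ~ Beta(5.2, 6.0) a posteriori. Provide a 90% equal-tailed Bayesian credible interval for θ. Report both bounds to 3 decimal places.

[0.233, 0.704]

Posterior: Beta(5.2, 6.0).
Equal-tailed 90% interval: the 0.05 and 0.95 quantiles of Beta(5.2, 6.0).
Posterior mean ≈ 0.464, SD ≈ 0.143; a Normal approximation gives roughly [0.229, 0.699].
Exact: F⁻¹(0.05) = 0.233; F⁻¹(0.95) = 0.704.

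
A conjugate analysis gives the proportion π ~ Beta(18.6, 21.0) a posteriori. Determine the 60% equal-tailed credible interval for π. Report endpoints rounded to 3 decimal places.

Posterior: Beta(18.6, 21.0).
Equal-tailed 60% interval: the 0.2 and 0.8 quantiles of Beta(18.6, 21.0).
Posterior mean ≈ 0.470, SD ≈ 0.078; a Normal approximation gives roughly [0.404, 0.536].
Exact: F⁻¹(0.2) = 0.403; F⁻¹(0.8) = 0.536.

[0.403, 0.536]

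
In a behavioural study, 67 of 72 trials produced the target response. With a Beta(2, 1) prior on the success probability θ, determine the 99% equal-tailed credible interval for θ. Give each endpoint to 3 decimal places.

Posterior: Beta(2+67, 1+5) = Beta(69, 6).
Equal-tailed 99% interval: the 0.005 and 0.995 quantiles of Beta(69, 6).
Posterior mean ≈ 0.920, SD ≈ 0.031; a Normal approximation gives roughly [0.840, 1.000].
Exact: F⁻¹(0.005) = 0.820; F⁻¹(0.995) = 0.979.

[0.820, 0.979]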